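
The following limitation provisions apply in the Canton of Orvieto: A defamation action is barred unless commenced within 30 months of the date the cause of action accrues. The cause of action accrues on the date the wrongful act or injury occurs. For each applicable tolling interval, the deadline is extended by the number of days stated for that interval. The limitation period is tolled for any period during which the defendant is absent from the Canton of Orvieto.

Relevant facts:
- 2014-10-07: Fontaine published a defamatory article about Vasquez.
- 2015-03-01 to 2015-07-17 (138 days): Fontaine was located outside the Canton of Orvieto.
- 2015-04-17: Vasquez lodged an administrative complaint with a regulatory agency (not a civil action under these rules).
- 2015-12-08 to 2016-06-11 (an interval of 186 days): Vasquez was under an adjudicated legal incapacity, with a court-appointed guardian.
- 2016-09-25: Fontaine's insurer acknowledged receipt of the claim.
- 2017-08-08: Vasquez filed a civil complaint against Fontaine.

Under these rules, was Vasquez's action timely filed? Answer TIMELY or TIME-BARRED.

The claim accrued on 2014-10-07, when the wrongful act occurred.
30 months from 2014-10-07 is 2017-04-07.
The defendant's absence from the jurisdiction from 2015-03-01 to 2015-07-17 tolled the period for 138 days, extending the deadline to 2017-08-23.
The plaintiff's legal incapacity from 2015-12-08 to 2016-06-11 does not toll the period, because no stated rule makes the plaintiff's incapacity a tolling event.
The other events in the timeline have no effect on the limitation period under the stated rules.
Filing on 2017-08-08 beat the 2017-08-23 deadline — the action is timely.

TIMELY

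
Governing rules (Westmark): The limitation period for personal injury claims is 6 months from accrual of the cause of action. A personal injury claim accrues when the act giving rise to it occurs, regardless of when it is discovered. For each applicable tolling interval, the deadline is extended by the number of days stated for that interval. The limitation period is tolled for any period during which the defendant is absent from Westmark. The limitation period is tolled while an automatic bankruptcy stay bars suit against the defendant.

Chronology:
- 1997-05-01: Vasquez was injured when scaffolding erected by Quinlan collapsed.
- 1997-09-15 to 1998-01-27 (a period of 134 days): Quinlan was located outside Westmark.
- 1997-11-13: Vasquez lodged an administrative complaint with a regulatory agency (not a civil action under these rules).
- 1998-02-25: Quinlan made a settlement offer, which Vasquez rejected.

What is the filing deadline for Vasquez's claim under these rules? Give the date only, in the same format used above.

1998-03-15

The claim accrued on 1997-05-01, when the wrongful act occurred.
6 months from 1997-05-01 is 1997-11-01.
The defendant's absence from the jurisdiction from 1997-09-15 to 1998-01-27 tolled the period for 134 days, extending the deadline to 1998-03-15.
The other events in the timeline have no effect on the limitation period under the stated rules.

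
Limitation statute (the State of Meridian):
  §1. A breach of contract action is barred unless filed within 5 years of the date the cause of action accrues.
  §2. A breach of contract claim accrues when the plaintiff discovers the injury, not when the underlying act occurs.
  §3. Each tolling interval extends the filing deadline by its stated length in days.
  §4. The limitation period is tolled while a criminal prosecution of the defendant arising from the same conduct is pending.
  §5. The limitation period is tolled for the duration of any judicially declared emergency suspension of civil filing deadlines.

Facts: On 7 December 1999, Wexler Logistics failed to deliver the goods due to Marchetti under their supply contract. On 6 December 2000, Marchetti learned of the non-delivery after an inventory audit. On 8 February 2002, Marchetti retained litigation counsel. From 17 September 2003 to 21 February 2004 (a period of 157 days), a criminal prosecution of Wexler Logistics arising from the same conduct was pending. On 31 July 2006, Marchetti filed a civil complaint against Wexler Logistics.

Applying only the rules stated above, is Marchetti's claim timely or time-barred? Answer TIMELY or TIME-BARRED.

Accrual is tied to discovery, so the period began on 6 December 2000 rather than on 7 December 1999 when the act occurred.
The untolled deadline — 5 years after 6 December 2000 — is 6 December 2005.
The pending criminal prosecution from 17 September 2003 to 21 February 2004 tolled the period for 157 days, extending the deadline to 12 May 2006.
The other events in the timeline have no effect on the limitation period under the stated rules.
Filing on 31 July 2006 missed the 12 May 2006 deadline — the action is time-barred.

TIME-BARRED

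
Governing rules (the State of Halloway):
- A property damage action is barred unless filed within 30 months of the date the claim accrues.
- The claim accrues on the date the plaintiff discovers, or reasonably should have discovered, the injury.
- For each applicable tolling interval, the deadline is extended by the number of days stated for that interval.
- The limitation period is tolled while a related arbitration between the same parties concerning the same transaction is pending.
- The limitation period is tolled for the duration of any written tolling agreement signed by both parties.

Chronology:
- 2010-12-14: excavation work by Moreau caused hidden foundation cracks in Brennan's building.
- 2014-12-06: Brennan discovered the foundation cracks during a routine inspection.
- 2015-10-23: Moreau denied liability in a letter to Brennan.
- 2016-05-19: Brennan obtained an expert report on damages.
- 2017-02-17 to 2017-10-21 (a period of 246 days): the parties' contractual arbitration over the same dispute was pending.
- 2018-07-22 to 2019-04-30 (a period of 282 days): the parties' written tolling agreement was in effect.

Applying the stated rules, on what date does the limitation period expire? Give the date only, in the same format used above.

2018-02-07

The claim did not accrue until Brennan discovered the injury on 2014-12-06; the 2010-12-14 act date does not start the clock under the stated rule.
The untolled deadline — 30 months after 2014-12-06 — is 2017-06-06.
The pending related arbitration from 2017-02-17 to 2017-10-21 tolled the period for 246 days, extending the deadline to 2018-02-07.
By the time the written tolling agreement began on 2018-07-22, the limitation period had already expired on 2018-02-07; that interval cannot revive it.
The other events in the timeline have no effect on the limitation period under the stated rules.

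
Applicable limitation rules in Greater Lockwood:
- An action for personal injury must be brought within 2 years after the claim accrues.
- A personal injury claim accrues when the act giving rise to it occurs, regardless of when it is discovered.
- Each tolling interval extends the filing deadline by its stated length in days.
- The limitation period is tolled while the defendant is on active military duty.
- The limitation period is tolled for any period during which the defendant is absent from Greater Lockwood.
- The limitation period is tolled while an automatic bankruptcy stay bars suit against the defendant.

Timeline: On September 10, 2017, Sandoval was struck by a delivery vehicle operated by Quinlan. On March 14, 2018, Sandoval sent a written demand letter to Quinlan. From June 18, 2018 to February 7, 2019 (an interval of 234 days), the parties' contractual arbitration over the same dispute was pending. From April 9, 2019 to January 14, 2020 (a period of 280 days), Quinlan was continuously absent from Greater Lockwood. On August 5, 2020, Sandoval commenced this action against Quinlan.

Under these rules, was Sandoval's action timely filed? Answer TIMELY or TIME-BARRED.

TIME-BARRED

The claim accrued on September 10, 2017, the date of the act.
2 years from September 10, 2017 is September 10, 2019.
The defendant's absence from the jurisdiction from April 9, 2019 to January 14, 2020 tolled the period for 280 days, extending the deadline to June 16, 2020.
No stated provision tolls the period for a pending arbitration, so the interval from June 18, 2018 to February 7, 2019 has no effect on the deadline.
None of the other events listed affects the running of the period under the stated rules.
The August 5, 2020 filing falls after the June 16, 2020 deadline; the claim is time-barred.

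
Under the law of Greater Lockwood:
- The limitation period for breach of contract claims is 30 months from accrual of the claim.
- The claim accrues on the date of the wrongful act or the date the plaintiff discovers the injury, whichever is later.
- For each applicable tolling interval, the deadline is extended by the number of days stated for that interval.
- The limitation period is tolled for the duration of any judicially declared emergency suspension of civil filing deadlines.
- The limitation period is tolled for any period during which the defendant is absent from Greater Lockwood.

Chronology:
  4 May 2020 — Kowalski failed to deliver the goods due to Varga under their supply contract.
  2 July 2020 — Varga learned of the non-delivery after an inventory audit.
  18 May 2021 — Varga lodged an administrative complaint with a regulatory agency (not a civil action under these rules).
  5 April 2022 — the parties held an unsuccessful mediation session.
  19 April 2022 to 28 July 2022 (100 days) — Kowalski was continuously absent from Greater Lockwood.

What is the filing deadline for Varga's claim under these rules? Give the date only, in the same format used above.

Taking the later of the act (4 May 2020) and discovery (2 July 2020), the claim accrued on 2 July 2020.
Adding the 30 months base period to 2 July 2020 gives a deadline of 2 January 2023, before any tolling.
The defendant's absence from the jurisdiction from 19 April 2022 to 28 July 2022 tolled the period for 100 days, extending the deadline to 12 April 2023.
Nothing else in the chronology tolls or restarts the period.

12 April 2023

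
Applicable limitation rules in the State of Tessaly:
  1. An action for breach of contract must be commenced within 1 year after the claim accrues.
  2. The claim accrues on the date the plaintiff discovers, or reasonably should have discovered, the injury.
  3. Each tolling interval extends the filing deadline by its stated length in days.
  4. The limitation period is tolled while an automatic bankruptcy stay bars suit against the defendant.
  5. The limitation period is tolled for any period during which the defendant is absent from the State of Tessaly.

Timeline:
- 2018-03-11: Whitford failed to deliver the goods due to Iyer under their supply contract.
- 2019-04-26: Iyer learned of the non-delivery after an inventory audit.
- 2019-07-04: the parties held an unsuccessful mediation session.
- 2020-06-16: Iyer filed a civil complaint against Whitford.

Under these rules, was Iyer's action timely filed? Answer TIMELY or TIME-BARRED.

The claim did not accrue until Iyer discovered the injury on 2019-04-26; the 2018-03-11 act date does not start the clock under the stated rule.
The untolled deadline — 1 year after 2019-04-26 — is 2020-04-26.
Nothing else in the chronology tolls or restarts the period.
The 2020-06-16 filing falls after the 2020-04-26 deadline; the claim is time-barred.

TIME-BARRED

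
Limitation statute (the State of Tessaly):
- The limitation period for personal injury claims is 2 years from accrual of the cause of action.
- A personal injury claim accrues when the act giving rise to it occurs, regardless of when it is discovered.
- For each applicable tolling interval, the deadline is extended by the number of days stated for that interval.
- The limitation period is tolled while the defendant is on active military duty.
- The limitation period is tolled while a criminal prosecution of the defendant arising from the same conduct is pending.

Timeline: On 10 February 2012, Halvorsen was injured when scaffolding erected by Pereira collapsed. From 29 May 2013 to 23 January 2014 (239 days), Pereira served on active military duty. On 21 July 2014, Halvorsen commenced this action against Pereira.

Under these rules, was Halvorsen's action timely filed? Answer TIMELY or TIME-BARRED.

The limitation period began to run on 10 February 2012.
2 years from 10 February 2012 is 10 February 2014.
The defendant's active military service from 29 May 2013 to 23 January 2014 tolled the period for 239 days, extending the deadline to 7 October 2014.
Filing on 21 July 2014 beat the 7 October 2014 deadline — the action is timely.

TIMELY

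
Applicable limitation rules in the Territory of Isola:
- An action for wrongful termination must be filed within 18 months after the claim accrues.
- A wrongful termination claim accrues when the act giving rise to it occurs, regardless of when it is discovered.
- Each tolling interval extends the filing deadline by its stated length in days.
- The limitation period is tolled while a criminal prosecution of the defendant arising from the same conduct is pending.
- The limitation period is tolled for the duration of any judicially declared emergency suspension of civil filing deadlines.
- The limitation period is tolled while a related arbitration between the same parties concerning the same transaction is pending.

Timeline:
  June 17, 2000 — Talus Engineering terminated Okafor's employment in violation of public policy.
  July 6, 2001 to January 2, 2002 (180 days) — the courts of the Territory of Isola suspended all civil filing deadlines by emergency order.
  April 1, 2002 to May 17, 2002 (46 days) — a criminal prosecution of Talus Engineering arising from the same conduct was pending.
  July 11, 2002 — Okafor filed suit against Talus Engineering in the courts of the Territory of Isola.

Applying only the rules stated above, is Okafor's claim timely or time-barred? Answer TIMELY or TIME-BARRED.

The limitation period began to run on June 17, 2000.
18 months from June 17, 2000 is December 17, 2001.
The emergency suspension of filing deadlines from July 6, 2001 to January 2, 2002 tolled the period for 180 days, extending the deadline to June 15, 2002.
The period was tolled for 46 days by the pending criminal prosecution (April 1, 2002 to May 17, 2002), pushing the deadline to July 31, 2002.
The July 11, 2002 filing precedes the July 31, 2002 deadline; the claim is timely.

TIMELY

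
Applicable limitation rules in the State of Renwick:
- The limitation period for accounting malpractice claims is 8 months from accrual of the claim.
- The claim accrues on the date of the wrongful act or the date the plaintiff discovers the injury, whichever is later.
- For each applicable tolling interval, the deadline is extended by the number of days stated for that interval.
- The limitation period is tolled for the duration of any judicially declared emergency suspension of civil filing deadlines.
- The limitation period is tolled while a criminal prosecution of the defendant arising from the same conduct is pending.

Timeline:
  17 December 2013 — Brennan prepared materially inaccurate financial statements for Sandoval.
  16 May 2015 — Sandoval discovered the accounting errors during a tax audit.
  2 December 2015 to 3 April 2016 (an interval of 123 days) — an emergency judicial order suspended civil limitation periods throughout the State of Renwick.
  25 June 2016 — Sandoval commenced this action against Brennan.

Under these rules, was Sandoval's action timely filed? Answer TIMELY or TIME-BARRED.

Taking the later of the act (17 December 2013) and discovery (16 May 2015), the claim accrued on 16 May 2015.
Adding the 8 months base period to 16 May 2015 gives a deadline of 16 January 2016, before any tolling.
The period was tolled for 123 days by the emergency suspension of filing deadlines (2 December 2015 to 3 April 2016), pushing the deadline to 18 May 2016.
Sandoval filed on 25 June 2016, after the 18 May 2016 deadline, so the action is time-barred.

TIME-BARRED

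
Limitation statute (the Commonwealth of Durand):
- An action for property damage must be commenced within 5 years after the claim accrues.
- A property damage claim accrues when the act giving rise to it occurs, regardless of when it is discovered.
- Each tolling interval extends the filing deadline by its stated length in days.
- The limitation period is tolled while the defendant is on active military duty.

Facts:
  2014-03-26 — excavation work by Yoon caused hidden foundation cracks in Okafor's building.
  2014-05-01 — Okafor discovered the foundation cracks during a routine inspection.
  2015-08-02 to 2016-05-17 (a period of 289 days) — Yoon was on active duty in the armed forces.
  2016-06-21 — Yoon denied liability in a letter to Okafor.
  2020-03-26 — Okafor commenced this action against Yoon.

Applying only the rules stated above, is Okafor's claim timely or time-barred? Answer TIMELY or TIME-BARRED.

TIME-BARRED

Because the rule ties accrual to occurrence, the claim accrued on 2014-03-26, not on the 2014-05-01 discovery date.
The untolled deadline — 5 years after 2014-03-26 — is 2019-03-26.
The period was tolled for 289 days by the defendant's active military service (2015-08-02 to 2016-05-17), pushing the deadline to 2020-01-09.
None of the other events listed affects the running of the period under the stated rules.
The 2020-03-26 filing falls after the 2020-01-09 deadline; the claim is time-barred.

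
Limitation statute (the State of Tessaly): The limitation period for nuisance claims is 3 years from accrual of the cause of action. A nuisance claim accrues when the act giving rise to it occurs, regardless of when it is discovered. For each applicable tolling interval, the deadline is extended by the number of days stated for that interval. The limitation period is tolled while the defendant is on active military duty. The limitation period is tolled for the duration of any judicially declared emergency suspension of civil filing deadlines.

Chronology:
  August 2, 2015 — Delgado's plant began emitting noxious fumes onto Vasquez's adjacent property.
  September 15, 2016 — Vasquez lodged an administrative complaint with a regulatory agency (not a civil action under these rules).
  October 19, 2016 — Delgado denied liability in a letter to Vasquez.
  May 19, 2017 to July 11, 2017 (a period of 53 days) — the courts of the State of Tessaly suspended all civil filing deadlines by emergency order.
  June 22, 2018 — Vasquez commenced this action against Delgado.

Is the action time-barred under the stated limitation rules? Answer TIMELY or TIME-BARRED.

TIMELY

The limitation period began to run on August 2, 2015.
The untolled deadline — 3 years after August 2, 2015 — is August 2, 2018.
The emergency suspension of filing deadlines from May 19, 2017 to July 11, 2017 tolled the period for 53 days, extending the deadline to September 24, 2018.
The other events in the timeline have no effect on the limitation period under the stated rules.
Filing on June 22, 2018 beat the September 24, 2018 deadline — the action is timely.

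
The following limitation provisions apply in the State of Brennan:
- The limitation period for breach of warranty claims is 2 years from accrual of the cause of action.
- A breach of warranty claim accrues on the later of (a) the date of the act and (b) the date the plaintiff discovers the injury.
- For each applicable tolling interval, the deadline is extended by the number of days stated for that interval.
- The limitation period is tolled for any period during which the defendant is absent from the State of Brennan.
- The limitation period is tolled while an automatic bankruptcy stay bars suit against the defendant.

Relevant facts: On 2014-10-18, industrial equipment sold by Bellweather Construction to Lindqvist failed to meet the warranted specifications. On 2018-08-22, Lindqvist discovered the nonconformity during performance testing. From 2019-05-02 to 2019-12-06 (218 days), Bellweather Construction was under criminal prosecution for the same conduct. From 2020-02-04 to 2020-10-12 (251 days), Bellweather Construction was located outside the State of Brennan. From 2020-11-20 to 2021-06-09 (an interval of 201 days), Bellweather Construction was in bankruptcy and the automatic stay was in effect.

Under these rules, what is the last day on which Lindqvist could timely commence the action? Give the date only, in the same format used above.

2021-11-17

Taking the later of the act (2014-10-18) and discovery (2018-08-22), the claim accrued on 2018-08-22.
Adding the 2 years base period to 2018-08-22 gives a deadline of 2020-08-22, before any tolling.
The period was tolled for 251 days by the defendant's absence from the jurisdiction (2020-02-04 to 2020-10-12), pushing the deadline to 2021-04-30.
The automatic bankruptcy stay from 2020-11-20 to 2021-06-09 tolled the period for 201 days, extending the deadline to 2021-11-17.
Although a criminal prosecution ran from 2019-05-02 to 2019-12-06, the stated rules do not make that a tolling event, so it is disregarded.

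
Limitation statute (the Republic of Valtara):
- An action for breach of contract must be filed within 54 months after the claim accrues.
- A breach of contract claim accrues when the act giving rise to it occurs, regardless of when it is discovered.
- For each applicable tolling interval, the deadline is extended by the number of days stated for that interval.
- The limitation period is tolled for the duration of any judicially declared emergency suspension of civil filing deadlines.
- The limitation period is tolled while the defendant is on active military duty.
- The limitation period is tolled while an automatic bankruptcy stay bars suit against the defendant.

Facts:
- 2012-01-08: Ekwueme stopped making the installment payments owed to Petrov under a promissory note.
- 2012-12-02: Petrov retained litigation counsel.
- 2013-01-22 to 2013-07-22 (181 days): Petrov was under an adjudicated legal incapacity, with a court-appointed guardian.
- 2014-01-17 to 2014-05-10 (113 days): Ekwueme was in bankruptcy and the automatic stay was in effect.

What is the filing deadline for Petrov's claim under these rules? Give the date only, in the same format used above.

2016-10-29

The claim accrued on 2012-01-08, the date of the act.
Adding the 54 months base period to 2012-01-08 gives a deadline of 2016-07-08, before any tolling.
Because the automatic bankruptcy stay ran from 2014-01-17 to 2014-05-10, the deadline is extended by 113 days to 2016-10-29.
The plaintiff's legal incapacity from 2013-01-22 to 2013-07-22 does not toll the period, because no stated rule makes the plaintiff's incapacity a tolling event.
Nothing else in the chronology tolls or restarts the period.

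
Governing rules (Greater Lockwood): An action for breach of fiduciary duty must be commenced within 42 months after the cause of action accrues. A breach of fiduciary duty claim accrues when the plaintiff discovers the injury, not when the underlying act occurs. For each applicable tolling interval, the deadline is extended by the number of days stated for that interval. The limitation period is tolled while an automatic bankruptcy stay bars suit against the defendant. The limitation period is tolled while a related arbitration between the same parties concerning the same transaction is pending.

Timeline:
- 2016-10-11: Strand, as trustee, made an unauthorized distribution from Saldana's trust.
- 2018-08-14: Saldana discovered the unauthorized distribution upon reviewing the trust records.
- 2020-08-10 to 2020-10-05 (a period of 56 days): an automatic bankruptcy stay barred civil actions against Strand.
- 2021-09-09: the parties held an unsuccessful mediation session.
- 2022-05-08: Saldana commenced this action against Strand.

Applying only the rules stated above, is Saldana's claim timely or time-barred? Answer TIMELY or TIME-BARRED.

TIME-BARRED

The claim did not accrue until Saldana discovered the injury on 2018-08-14; the 2016-10-11 act date does not start the clock under the stated rule.
The untolled deadline — 42 months after 2018-08-14 — is 2022-02-14.
The automatic bankruptcy stay from 2020-08-10 to 2020-10-05 tolled the period for 56 days, extending the deadline to 2022-04-11.
None of the other events listed affects the running of the period under the stated rules.
Filing on 2022-05-08 missed the 2022-04-11 deadline — the action is time-barred.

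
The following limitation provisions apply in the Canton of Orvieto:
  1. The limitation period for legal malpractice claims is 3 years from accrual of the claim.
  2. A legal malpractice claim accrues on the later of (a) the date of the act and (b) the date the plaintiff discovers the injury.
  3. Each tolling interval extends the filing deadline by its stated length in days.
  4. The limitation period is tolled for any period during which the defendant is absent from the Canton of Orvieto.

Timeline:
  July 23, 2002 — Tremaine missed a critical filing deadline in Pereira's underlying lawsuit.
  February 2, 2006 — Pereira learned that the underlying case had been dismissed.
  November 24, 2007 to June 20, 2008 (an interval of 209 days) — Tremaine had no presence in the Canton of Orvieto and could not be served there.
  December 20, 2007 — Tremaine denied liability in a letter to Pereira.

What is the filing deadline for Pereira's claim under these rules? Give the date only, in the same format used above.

Taking the later of the act (July 23, 2002) and discovery (February 2, 2006), the claim accrued on February 2, 2006.
The untolled deadline — 3 years after February 2, 2006 — is February 2, 2009.
The defendant's absence from the jurisdiction from November 24, 2007 to June 20, 2008 tolled the period for 209 days, extending the deadline to August 30, 2009.
None of the other events listed affects the running of the period under the stated rules.

August 30, 2009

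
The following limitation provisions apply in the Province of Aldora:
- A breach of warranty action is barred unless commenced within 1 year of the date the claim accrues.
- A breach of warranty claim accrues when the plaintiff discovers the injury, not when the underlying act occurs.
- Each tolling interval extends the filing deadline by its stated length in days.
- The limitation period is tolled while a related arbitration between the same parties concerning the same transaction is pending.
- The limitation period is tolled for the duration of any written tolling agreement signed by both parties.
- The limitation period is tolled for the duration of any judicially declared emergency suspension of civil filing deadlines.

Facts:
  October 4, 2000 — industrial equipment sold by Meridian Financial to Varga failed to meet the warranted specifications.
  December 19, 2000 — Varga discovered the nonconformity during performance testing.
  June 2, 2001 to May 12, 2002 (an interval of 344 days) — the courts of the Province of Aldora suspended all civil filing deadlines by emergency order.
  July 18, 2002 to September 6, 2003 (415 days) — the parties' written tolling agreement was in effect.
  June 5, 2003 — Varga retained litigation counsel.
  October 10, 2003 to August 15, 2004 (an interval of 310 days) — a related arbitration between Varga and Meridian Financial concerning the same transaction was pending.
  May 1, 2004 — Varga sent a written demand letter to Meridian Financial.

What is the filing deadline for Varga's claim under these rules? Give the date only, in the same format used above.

The claim did not accrue until Varga discovered the injury on December 19, 2000; the October 4, 2000 act date does not start the clock under the stated rule.
1 year from December 19, 2000 is December 19, 2001.
The emergency suspension of filing deadlines from June 2, 2001 to May 12, 2002 tolled the period for 344 days, extending the deadline to November 28, 2002.
Because the written tolling agreement ran from July 18, 2002 to September 6, 2003, the deadline is extended by 415 days to January 17, 2004.
Because the pending related arbitration ran from October 10, 2003 to August 15, 2004, the deadline is extended by 310 days to November 22, 2004.
None of the other events listed affects the running of the period under the stated rules.

November 22, 2004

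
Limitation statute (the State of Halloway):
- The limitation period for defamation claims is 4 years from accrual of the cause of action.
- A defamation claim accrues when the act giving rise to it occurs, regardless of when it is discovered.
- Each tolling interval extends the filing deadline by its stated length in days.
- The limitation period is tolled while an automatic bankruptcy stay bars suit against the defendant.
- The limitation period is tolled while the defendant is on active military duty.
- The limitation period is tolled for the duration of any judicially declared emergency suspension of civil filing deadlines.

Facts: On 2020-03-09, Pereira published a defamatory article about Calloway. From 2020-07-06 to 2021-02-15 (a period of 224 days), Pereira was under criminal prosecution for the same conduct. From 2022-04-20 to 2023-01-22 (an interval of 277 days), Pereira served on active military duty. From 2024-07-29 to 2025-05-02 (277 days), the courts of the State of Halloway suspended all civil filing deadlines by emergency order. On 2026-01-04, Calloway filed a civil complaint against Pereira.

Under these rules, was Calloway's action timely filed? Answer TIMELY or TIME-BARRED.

TIME-BARRED

The claim accrued on 2020-03-09, when the wrongful act occurred.
Adding the 4 years base period to 2020-03-09 gives a deadline of 2024-03-09, before any tolling.
The defendant's active military service from 2022-04-20 to 2023-01-22 tolled the period for 277 days, extending the deadline to 2024-12-11.
The emergency suspension of filing deadlines from 2024-07-29 to 2025-05-02 tolled the period for 277 days, extending the deadline to 2025-09-14.
No stated provision tolls the period for a criminal prosecution, so the interval from 2020-07-06 to 2021-02-15 has no effect on the deadline.
Filing on 2026-01-04 missed the 2025-09-14 deadline — the action is time-barred.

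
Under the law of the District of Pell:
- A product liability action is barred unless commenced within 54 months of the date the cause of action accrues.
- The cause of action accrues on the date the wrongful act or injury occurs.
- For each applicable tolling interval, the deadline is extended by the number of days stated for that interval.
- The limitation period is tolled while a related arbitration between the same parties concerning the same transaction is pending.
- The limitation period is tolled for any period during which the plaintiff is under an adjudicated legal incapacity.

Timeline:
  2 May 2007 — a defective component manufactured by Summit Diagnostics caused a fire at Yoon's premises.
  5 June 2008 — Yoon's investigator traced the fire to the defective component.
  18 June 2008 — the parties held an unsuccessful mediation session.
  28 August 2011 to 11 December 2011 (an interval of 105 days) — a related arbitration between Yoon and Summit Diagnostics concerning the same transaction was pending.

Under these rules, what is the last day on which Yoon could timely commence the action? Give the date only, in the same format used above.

Because the rule ties accrual to occurrence, the claim accrued on 2 May 2007, not on the 5 June 2008 discovery date.
The untolled deadline — 54 months after 2 May 2007 — is 2 November 2011.
The period was tolled for 105 days by the pending related arbitration (28 August 2011 to 11 December 2011), pushing the deadline to 15 February 2012.
Nothing else in the chronology tolls or restarts the period.

15 February 2012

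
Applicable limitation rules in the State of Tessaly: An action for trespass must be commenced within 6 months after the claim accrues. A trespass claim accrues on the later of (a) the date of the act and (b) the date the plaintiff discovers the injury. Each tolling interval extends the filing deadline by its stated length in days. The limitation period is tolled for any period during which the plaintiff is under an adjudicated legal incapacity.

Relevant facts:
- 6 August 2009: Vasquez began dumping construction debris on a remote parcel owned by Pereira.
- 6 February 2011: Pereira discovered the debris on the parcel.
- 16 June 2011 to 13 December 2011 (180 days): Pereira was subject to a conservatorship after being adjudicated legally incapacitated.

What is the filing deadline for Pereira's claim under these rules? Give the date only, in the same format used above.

Because discovery on 6 February 2011 post-dates the 6 August 2009 act, accrual under the later-of rule falls on 6 February 2011.
Adding the 6 months base period to 6 February 2011 gives a deadline of 6 August 2011, before any tolling.
Because the plaintiff's legal incapacity ran from 16 June 2011 to 13 December 2011, the deadline is extended by 180 days to 2 February 2012.

2 February 2012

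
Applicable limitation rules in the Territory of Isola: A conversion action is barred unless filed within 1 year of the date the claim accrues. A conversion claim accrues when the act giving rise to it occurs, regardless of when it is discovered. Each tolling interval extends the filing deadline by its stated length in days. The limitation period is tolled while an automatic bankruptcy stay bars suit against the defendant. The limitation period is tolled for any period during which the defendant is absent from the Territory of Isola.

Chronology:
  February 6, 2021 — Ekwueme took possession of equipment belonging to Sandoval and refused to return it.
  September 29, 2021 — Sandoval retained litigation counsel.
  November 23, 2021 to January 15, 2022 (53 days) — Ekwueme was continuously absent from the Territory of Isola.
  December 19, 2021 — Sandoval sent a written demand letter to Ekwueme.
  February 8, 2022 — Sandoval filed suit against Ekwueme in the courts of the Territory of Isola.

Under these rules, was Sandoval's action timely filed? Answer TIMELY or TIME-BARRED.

The claim accrued on February 6, 2021, the date of the act.
Adding the 1 year base period to February 6, 2021 gives a deadline of February 6, 2022, before any tolling.
Because the defendant's absence from the jurisdiction ran from November 23, 2021 to January 15, 2022, the deadline is extended by 53 days to March 31, 2022.
None of the other events listed affects the running of the period under the stated rules.
Filing on February 8, 2022 beat the March 31, 2022 deadline — the action is timely.

TIMELY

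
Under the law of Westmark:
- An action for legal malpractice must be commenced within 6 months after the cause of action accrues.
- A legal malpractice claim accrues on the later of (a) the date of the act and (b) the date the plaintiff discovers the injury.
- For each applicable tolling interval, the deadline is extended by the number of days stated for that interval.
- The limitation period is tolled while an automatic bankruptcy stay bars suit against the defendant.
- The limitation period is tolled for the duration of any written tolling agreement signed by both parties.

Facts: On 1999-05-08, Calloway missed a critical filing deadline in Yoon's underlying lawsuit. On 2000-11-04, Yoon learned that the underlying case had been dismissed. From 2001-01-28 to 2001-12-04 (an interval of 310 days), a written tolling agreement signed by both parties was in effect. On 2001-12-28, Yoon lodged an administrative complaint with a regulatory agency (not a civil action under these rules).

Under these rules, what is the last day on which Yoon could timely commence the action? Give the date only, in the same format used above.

2002-03-10

Because discovery on 2000-11-04 post-dates the 1999-05-08 act, accrual under the later-of rule falls on 2000-11-04.
6 months from 2000-11-04 is 2001-05-04.
The written tolling agreement from 2001-01-28 to 2001-12-04 tolled the period for 310 days, extending the deadline to 2002-03-10.
None of the other events listed affects the running of the period under the stated rules.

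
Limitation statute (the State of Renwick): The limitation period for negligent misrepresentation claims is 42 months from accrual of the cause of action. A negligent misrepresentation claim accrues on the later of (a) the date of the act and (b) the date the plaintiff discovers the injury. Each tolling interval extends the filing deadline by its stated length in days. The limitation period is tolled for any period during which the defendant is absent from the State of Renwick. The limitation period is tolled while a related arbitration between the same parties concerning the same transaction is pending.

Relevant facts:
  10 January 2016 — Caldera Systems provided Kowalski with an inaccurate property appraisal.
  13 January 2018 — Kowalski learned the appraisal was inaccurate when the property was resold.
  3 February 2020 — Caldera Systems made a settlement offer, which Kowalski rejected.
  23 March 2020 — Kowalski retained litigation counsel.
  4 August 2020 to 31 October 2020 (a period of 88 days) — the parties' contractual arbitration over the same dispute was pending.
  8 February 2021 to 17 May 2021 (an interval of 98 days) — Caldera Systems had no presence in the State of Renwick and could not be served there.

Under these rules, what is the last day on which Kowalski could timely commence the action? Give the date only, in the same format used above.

Taking the later of the act (10 January 2016) and discovery (13 January 2018), the claim accrued on 13 January 2018.
Adding the 42 months base period to 13 January 2018 gives a deadline of 13 July 2021, before any tolling.
The pending related arbitration from 4 August 2020 to 31 October 2020 tolled the period for 88 days, extending the deadline to 9 October 2021.
The period was tolled for 98 days by the defendant's absence from the jurisdiction (8 February 2021 to 17 May 2021), pushing the deadline to 15 January 2022.
None of the other events listed affects the running of the period under the stated rules.

15 January 2022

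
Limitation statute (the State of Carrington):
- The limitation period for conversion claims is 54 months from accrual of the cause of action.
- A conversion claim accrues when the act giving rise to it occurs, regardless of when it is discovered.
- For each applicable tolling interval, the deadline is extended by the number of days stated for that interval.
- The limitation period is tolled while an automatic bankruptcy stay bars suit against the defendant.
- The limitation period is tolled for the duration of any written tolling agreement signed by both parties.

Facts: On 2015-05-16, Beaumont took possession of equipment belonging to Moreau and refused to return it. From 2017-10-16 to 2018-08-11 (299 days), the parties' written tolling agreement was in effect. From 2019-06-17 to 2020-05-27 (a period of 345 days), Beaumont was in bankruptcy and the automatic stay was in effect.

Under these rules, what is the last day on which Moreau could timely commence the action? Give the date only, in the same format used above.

The cause of action accrued on 2015-05-16, the date of the act.
Adding the 54 months base period to 2015-05-16 gives a deadline of 2019-11-16, before any tolling.
The written tolling agreement from 2017-10-16 to 2018-08-11 tolled the period for 299 days, extending the deadline to 2020-09-10.
The period was tolled for 345 days by the automatic bankruptcy stay (2019-06-17 to 2020-05-27), pushing the deadline to 2021-08-21.

2021-08-21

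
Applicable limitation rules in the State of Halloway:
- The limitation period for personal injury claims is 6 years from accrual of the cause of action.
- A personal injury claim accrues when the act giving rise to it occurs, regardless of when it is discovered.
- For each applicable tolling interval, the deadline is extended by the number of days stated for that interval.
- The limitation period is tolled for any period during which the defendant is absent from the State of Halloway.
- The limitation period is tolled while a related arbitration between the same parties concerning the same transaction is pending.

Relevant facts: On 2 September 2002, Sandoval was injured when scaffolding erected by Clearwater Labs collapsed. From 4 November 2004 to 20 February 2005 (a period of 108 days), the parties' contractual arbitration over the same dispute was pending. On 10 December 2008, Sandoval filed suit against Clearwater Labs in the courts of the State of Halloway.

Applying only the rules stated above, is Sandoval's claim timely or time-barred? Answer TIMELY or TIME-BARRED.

The claim accrued on 2 September 2002, when the wrongful act occurred.
Adding the 6 years base period to 2 September 2002 gives a deadline of 2 September 2008, before any tolling.
The period was tolled for 108 days by the pending related arbitration (4 November 2004 to 20 February 2005), pushing the deadline to 19 December 2008.
Filing on 10 December 2008 beat the 19 December 2008 deadline — the action is timely.

TIMELY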